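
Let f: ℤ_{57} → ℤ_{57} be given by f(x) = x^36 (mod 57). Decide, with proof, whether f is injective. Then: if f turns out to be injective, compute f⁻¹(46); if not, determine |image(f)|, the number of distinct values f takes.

f(1) = 1^36 = 1.
f(2): Repeated squaring mod 57: 2^1 ≡ 2, 2^2 ≡ 2² = 4, 2^4 ≡ 4² = 16, 2^8 ≡ 16² = 256 ≡ 28, 2^16 ≡ 28² = 784 ≡ 43, 2^32 ≡ 43² = 1849 ≡ 25. Since 36 = 32 + 4, 2^36 ≡ 25·16: 25·16 = 400 ≡ 1. So 2^36 ≡ 1 (mod 57).
So f(1) = f(2) = 1 while 1 ≠ 2, therefore f is not injective.
Since f is not injective, we determine |image(f)|. Computing x^36 mod 57 for each x (by repeated squaring, reducing mod 57 at every step), the values f(0), f(1), …, f(56) are: 0, 1, 1, 39, 1, 1, 39, 1, 1, 39, 1, 1, 39, 1, 1, 39, 1, 1, 39, 19, 1, 39, 1, 1, 39, 1, 1, 39, 1, 1, 39, 1, 1, 39, 1, 1, 39, 1, 19, 39, 1, 1, 39, 1, 1, 39, 1, 1, 39, 1, 1, 39, 1, 1, 39, 1, 1.
The distinct values are {0, 1, 19, 39}; there are 4 of them.

4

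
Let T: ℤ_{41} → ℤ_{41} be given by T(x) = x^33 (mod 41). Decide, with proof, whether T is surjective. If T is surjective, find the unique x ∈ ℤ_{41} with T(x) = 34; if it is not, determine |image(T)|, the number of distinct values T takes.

11

Since 41 is prime, the nonzero elements of ℤ_{41} form a cyclic group of order 40.
As gcd(33, 40) = 1, raising to the 33rd power is a bijection on this group: if u^33 ≡ v^33 then (uv^{−1})^33 = 1, and the only element of order dividing gcd(33, 40) = 1 is 1, so u = v.
With T(0) = 0 this makes T injective on all of ℤ_{41}, hence bijective (finite equal-size domain and codomain). In particular T is surjective.
Since T is surjective, we find the preimage of 34. The inverse of x ↦ x^33 on (ℤ_{41})^× is x ↦ x^17, because 33·17 = 561 = 14·40 + 1 ≡ 1 (mod 40) and x^{40} = 1 for x ≠ 0 (Fermat). So T⁻¹(34) = 34^17 mod 41.
Repeated squaring mod 41: 34^1 ≡ 34, 34^2 ≡ 34² = 1156 ≡ 8, 34^4 ≡ 8² = 64 ≡ 23, 34^8 ≡ 23² = 529 ≡ 37, 34^16 ≡ 37² = 1369 ≡ 16. Since 17 = 16 + 1, 34^17 ≡ 16·34: 16·34 = 544 ≡ 11. So 34^17 ≡ 11 (mod 41).
Hence T⁻¹(34) = 11.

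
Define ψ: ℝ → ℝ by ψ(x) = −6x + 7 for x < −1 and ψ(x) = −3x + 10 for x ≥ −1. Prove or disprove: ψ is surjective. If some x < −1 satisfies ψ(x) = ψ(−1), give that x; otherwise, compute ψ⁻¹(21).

Both pieces are strictly decreasing (slopes −6 and −3), so each is injective on its own interval.
The left piece maps (−∞, −1) onto (13, ∞); the right piece maps [−1, ∞) onto (−∞, 13].
These images together cover ℝ, so ψ is surjective.
Because the two images are disjoint, no x < −1 has ψ(x) = ψ(−1), so we compute ψ⁻¹(21): 21 lies in (13, ∞), so solve −6x + 7 = 21: x = (21 − 7)/(−6) = −7/3.

-7/3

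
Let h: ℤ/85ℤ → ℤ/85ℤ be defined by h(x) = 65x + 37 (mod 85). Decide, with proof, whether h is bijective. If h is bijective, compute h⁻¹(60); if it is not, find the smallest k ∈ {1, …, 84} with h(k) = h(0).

We have gcd(65, 85) = 5 > 1. Taking u = 0 and v = 17: h(0) = 37 and h(17) = 65·17 + 37 = 1142 ≡ 37 (mod 85).
So h(0) = h(17) while 0 ≠ 17, so h is not injective, hence not bijective.
Since h is not bijective, we find the least positive k with h(k) = h(0): this means 65k ≡ 0 (mod 85), i.e. 85 ∣ 65k. Since gcd(65, 85) = 5, dividing through by 5 this holds exactly when 17 ∣ 13k, and as gcd(13, 17) = 1, exactly when 17 ∣ k.
The smallest positive such k is 17.

17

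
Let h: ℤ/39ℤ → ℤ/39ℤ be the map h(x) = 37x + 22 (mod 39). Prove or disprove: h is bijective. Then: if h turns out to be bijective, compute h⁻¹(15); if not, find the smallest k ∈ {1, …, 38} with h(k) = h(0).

23

Recall that h is injective if h(a) = h(b) implies a = b.
Suppose h(a) = h(b) in ℤ/39ℤ. Then 37a + 22 ≡ 37b + 22 (mod 39), so 37(a − b) ≡ 0 (mod 39).
Since gcd(37, 39) = 1, 37 is invertible modulo 39, therefore a − b ≡ 0 (mod 39), i.e. a = b.
We now compute 37⁻¹ mod 39 explicitly. Euclid's algorithm: 39 = 1·37 + 2, 37 = 18·2 + 1; back-substituting gives 1 = 19·37 − 18·39, so 37⁻¹ ≡ 19 (mod 39).
For any y ∈ ℤ/39ℤ, x = 19(y − 22) mod 39 satisfies h(x) = 37·19(y − 22) + 22 ≡ y (since 37·19 ≡ 1 mod 39). So every y has a preimage.
Therefore h is bijective.
Since h is bijective, we find h⁻¹(15): we need 37x ≡ 15 − 22 ≡ 32 (mod 39). Using 37⁻¹ = 19: x ≡ 19·32 = 608 = 15·39 + 23, so x = 23.
Check: h(23) = 37·23 + 22 = 873 = 22·39 + 15 ≡ 15 (mod 39).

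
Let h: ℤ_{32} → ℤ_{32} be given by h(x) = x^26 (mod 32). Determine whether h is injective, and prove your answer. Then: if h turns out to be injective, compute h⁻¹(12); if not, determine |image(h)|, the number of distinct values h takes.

h(0) = 0^26 = 0.
h(2): Repeated squaring mod 32: 2^1 ≡ 2, 2^2 ≡ 2² = 4, 2^4 ≡ 4² = 16, 2^8 ≡ 16² = 256 ≡ 0, 2^16 ≡ 0² = 0. Since 26 = 16 + 8 + 2, 2^26 ≡ 0·0·4: 0·0 = 0, then 0·4 = 0. So 2^26 ≡ 0 (mod 32).
So h(0) = h(2) = 0 while 0 ≠ 2, thus h is not injective.
Since h is not injective, we determine |image(h)|. Computing x^26 mod 32 for each x (by repeated squaring, reducing mod 32 at every step), the values h(0), h(1), …, h(31) are: 0, 1, 0, 9, 0, 25, 0, 17, 0, 17, 0, 25, 0, 9, 0, 1, 0, 1, 0, 9, 0, 25, 0, 17, 0, 17, 0, 25, 0, 9, 0, 1.
The distinct values are {0, 1, 9, 17, 25}; there are 5 of them.

5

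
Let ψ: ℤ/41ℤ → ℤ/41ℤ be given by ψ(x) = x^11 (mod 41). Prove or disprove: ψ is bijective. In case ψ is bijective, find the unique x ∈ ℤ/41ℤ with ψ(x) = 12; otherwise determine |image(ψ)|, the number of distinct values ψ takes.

26

Since 41 is prime, the nonzero elements of ℤ/41ℤ form a cyclic group of order 40.
As gcd(11, 40) = 1, raising to the 11th power is a bijection on this group: if a^11 ≡ b^11 then (ab^{−1})^11 = 1, and the only element of order dividing gcd(11, 40) = 1 is 1, so a = b.
With ψ(0) = 0 this makes ψ injective on all of ℤ/41ℤ, hence bijective (finite equal-size domain and codomain). In particular ψ is bijective.
Since ψ is bijective, we find the preimage of 12. The inverse of x ↦ x^11 on (ℤ/41ℤ)^× is x ↦ x^11, because 11·11 = 121 = 3·40 + 1 ≡ 1 (mod 40) and x^{40} = 1 for x ≠ 0 (Fermat). So ψ⁻¹(12) = 12^11 mod 41.
Repeated squaring mod 41: 12^1 ≡ 12, 12^2 ≡ 12² = 144 ≡ 21, 12^4 ≡ 21² = 441 ≡ 31, 12^8 ≡ 31² = 961 ≡ 18. Since 11 = 8 + 2 + 1, 12^11 ≡ 18·21·12: 18·21 = 378 ≡ 9, then 9·12 = 108 ≡ 26. So 12^11 ≡ 26 (mod 41).
Hence ψ⁻¹(12) = 26.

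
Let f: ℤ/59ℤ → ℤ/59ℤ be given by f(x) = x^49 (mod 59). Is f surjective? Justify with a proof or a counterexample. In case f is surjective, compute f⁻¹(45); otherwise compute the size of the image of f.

41

Since 59 is prime, the nonzero elements of ℤ/59ℤ form a cyclic group of order 58.
As gcd(49, 58) = 1, raising to the 49th power is a bijection on this group: if u^49 ≡ v^49 then (uv^{−1})^49 = 1, and the only element of order dividing gcd(49, 58) = 1 is 1, so u = v.
With f(0) = 0 this makes f injective on all of ℤ/59ℤ, hence bijective (finite equal-size domain and codomain). In particular f is surjective.
Since f is surjective, we find the preimage of 45. The inverse of x ↦ x^49 on (ℤ/59ℤ)^× is x ↦ x^45, because 49·45 = 2205 = 38·58 + 1 ≡ 1 (mod 58) and x^{58} = 1 for x ≠ 0 (Fermat). So f⁻¹(45) = 45^45 mod 59.
Repeated squaring mod 59: 45^1 ≡ 45, 45^2 ≡ 45² = 2025 ≡ 19, 45^4 ≡ 19² = 361 ≡ 7, 45^8 ≡ 7² = 49, 45^16 ≡ 49² = 2401 ≡ 41, 45^32 ≡ 41² = 1681 ≡ 29. Since 45 = 32 + 8 + 4 + 1, 45^45 ≡ 29·49·7·45: 29·49 = 1421 ≡ 5, then 5·7 = 35, then 35·45 = 1575 ≡ 41. So 45^45 ≡ 41 (mod 59).
Hence f⁻¹(45) = 41.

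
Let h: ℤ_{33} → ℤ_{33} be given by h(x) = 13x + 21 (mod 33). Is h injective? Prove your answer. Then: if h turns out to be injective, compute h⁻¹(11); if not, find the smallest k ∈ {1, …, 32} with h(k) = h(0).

17

By definition, h is injective if h(s) = h(t) implies s = t.
If h(s) = h(t), then 13s ≡ 13t (mod 33). Because gcd(13, 33) = 1, we may cancel 13 to get s ≡ t (mod 33).
Thus h is injective.
We now compute 13⁻¹ mod 33 explicitly. Euclid's algorithm: 33 = 2·13 + 7, 13 = 1·7 + 6, 7 = 1·6 + 1; back-substituting gives 1 = 28·13 − 11·33, so 13⁻¹ ≡ 28 (mod 33).
Since h is injective, we compute h⁻¹(11): solve 13x + 21 ≡ 11 (mod 33), i.e. 13x ≡ 23 (mod 33).
Multiplying by 13⁻¹ = 28 gives x ≡ 28·23 = 644 = 19·33 + 17 ≡ 17 (mod 33).
Check: h(17) = 13·17 + 21 = 242 = 7·33 + 11 ≡ 11 (mod 33).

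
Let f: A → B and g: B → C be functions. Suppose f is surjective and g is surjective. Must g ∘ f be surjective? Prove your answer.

surjective

Let c ∈ C. Since g is surjective, there is b ∈ B with g(b) = c. Since f is surjective, there is a ∈ A with f(a) = b.
Then (g ∘ f)(a) = g(b) = c. Thus g ∘ f is surjective.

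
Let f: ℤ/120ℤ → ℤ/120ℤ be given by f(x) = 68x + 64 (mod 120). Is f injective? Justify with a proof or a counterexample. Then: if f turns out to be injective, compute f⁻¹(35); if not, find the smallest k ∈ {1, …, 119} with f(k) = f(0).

By definition, injectivity means: for all x_1, x_2 in the domain, f(x_1) = f(x_2) implies x_1 = x_2.
We have gcd(68, 120) = 4 > 1. Taking x_1 = 0 and x_2 = 30: f(0) = 64 and f(30) = 68·30 + 64 = 2104 ≡ 64 (mod 120).
So f(0) = f(30) while 0 ≠ 30, therefore f is not injective.
Since f is not injective, we find the least positive k with f(k) = f(0): this means 68k ≡ 0 (mod 120), i.e. 120 ∣ 68k. Since gcd(68, 120) = 4, dividing through by 4 this holds exactly when 30 ∣ 17k, and as gcd(17, 30) = 1, exactly when 30 ∣ k.
The smallest positive such k is 30.

30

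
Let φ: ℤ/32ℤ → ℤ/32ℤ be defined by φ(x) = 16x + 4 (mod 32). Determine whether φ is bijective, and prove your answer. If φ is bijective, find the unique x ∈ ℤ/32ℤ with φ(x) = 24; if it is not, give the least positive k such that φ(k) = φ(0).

Recall that injectivity means: for all a, b in the domain, φ(a) = φ(b) implies a = b.
We have gcd(16, 32) = 16 > 1. Taking a = 0 and b = 2: φ(0) = 4 and φ(2) = 16·2 + 4 = 36 ≡ 4 (mod 32).
So φ(0) = φ(2) while 0 ≠ 2, hence φ is not injective, hence not bijective.
Since φ is not bijective, we find the least positive k with φ(k) = φ(0): this means 16k ≡ 0 (mod 32), i.e. 32 ∣ 16k. Since gcd(16, 32) = 16, dividing through by 16 this holds exactly when 2 ∣ k.
The smallest positive such k is 2.

2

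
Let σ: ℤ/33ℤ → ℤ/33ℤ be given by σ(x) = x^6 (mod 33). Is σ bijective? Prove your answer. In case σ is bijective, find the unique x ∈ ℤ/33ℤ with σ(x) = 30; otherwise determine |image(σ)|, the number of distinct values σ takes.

12

σ(4): Repeated squaring mod 33: 4^1 ≡ 4, 4^2 ≡ 4² = 16, 4^4 ≡ 16² = 256 ≡ 25. Since 6 = 4 + 2, 4^6 ≡ 25·16: 25·16 = 400 ≡ 4. So 4^6 ≡ 4 (mod 33).
σ(7): Repeated squaring mod 33: 7^1 ≡ 7, 7^2 ≡ 7² = 49 ≡ 16, 7^4 ≡ 16² = 256 ≡ 25. Since 6 = 4 + 2, 7^6 ≡ 25·16: 25·16 = 400 ≡ 4. So 7^6 ≡ 4 (mod 33).
So σ(4) = σ(7) = 4 while 4 ≠ 7, thus σ is not injective, hence not bijective.
Since σ is not bijective, we determine |image(σ)|. Computing x^6 mod 33 for each x (by repeated squaring, reducing mod 33 at every step), the values σ(0), σ(1), …, σ(32) are: 0, 1, 31, 3, 4, 16, 27, 4, 25, 9, 1, 22, 12, 31, 25, 15, 16, 16, 15, 25, 31, 12, 22, 1, 9, 25, 4, 27, 16, 4, 3, 31, 1.
The distinct values are {0, 1, 3, 4, 9, 12, 15, 16, 22, 25, 27, 31}; there are 12 of them.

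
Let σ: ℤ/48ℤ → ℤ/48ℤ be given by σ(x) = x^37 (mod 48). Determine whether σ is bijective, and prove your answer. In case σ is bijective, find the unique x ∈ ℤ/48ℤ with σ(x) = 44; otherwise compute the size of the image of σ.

27

σ(0) = 0^37 = 0.
σ(6): Repeated squaring mod 48: 6^1 ≡ 6, 6^2 ≡ 6² = 36, 6^4 ≡ 36² = 1296 ≡ 0, 6^8 ≡ 0² = 0, 6^16 ≡ 0² = 0, 6^32 ≡ 0² = 0. Since 37 = 32 + 4 + 1, 6^37 ≡ 0·0·6: 0·0 = 0, then 0·6 = 0. So 6^37 ≡ 0 (mod 48).
So σ(0) = σ(6) = 0 while 0 ≠ 6, therefore σ is not injective, hence not bijective.
Since σ is not bijective, we determine |image(σ)|. Computing x^37 mod 48 for each x (by repeated squaring, reducing mod 48 at every step), the values σ(0), σ(1), …, σ(47) are: 0, 1, 32, 3, 16, 5, 0, 7, 32, 9, 16, 11, 0, 13, 32, 15, 16, 17, 0, 19, 32, 21, 16, 23, 0, 25, 32, 27, 16, 29, 0, 31, 32, 33, 16, 35, 0, 37, 32, 39, 16, 41, 0, 43, 32, 45, 16, 47.
The distinct values are {0, 1, 3, 5, 7, 9, 11, 13, 15, 16, 17, 19, 21, 23, 25, 27, 29, 31, 32, 33, 35, 37, 39, 41, 43, 45, 47}; there are 27 of them.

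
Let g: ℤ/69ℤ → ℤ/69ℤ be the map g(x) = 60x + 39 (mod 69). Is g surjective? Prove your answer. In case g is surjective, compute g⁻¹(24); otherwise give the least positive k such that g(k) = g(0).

23

Since gcd(60, 69) = 3, we have 60x ≡ 0 (mod 3) for all x, so g(x) ≡ 0 (mod 3).
But 1 ≢ 0 (mod 3), so 1 ∈ ℤ/69ℤ has no preimage. So g is not surjective.
Since g is not surjective, we find the least positive k with g(k) = g(0): this means 60k ≡ 0 (mod 69), i.e. 69 ∣ 60k. Since gcd(60, 69) = 3, dividing through by 3 this holds exactly when 23 ∣ 20k, and as gcd(20, 23) = 1, exactly when 23 ∣ k.
The smallest positive such k is 23.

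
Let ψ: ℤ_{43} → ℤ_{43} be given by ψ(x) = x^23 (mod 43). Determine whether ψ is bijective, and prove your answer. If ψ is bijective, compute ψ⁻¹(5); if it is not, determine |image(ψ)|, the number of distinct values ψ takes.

Since 43 is prime, the nonzero elements of ℤ_{43} form a cyclic group of order 42.
As gcd(23, 42) = 1, raising to the 23rd power is a bijection on this group: if x_1^23 ≡ x_2^23 then (x_1x_2^{−1})^23 = 1, and the only element of order dividing gcd(23, 42) = 1 is 1, so x_1 = x_2.
With ψ(0) = 0 this makes ψ injective on all of ℤ_{43}, hence bijective (finite equal-size domain and codomain). In particular ψ is bijective.
Since ψ is bijective, we find the preimage of 5. The inverse of x ↦ x^23 on (ℤ_{43})^× is x ↦ x^11, because 23·11 = 253 = 6·42 + 1 ≡ 1 (mod 42) and x^{42} = 1 for x ≠ 0 (Fermat). So ψ⁻¹(5) = 5^11 mod 43.
Repeated squaring mod 43: 5^1 ≡ 5, 5^2 ≡ 5² = 25, 5^4 ≡ 25² = 625 ≡ 23, 5^8 ≡ 23² = 529 ≡ 13. Since 11 = 8 + 2 + 1, 5^11 ≡ 13·25·5: 13·25 = 325 ≡ 24, then 24·5 = 120 ≡ 34. So 5^11 ≡ 34 (mod 43).
Hence ψ⁻¹(5) = 34.

34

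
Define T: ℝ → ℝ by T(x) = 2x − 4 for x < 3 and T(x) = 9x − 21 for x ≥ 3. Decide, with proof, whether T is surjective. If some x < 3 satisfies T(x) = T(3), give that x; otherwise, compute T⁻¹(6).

Both pieces are strictly increasing (slopes 2 and 9), so each is injective on its own interval.
The left piece maps (−∞, 3) onto (−∞, 2); the right piece maps [3, ∞) onto [6, ∞).
The union (−∞, 2) ∪ [6, ∞) omits the interval between 2 and 6; in particular 2 has no preimage. So T is not surjective.
Because the two images are disjoint, no x < 3 has T(x) = T(3), so we compute T⁻¹(6): 6 lies in [6, ∞), so solve 9x − 21 = 6: x = (6 + 21)/9 = 3.

3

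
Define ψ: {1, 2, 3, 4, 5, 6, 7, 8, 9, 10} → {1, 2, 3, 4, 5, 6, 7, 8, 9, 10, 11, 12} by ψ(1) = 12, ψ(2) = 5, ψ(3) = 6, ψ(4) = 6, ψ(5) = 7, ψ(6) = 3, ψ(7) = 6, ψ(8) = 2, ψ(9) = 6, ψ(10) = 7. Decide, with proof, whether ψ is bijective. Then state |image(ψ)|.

ψ(3) = 6 = ψ(4) with 3 ≠ 4, so ψ is not injective, hence not bijective.
The image of ψ is {2, 3, 5, 6, 7, 12}, which has 6 elements.

6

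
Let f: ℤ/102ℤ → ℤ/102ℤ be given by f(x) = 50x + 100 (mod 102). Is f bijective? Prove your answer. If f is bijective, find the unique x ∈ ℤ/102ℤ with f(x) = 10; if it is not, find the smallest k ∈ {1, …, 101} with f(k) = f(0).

51

Recall: f is injective if f(a) = f(b) implies a = b.
We have gcd(50, 102) = 2 > 1. Taking a = 0 and b = 51: f(0) = 100 and f(51) = 50·51 + 100 = 2650 ≡ 100 (mod 102).
So f(0) = f(51) while 0 ≠ 51, thus f is not injective, hence not bijective.
Since f is not bijective, we find the least positive k with f(k) = f(0): this means 50k ≡ 0 (mod 102), i.e. 102 ∣ 50k. Since gcd(50, 102) = 2, dividing through by 2 this holds exactly when 51 ∣ 25k, and as gcd(25, 51) = 1, exactly when 51 ∣ k.
The smallest positive such k is 51.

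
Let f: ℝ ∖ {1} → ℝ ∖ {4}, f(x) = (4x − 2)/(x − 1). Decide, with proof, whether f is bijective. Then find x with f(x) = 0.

Suppose f(s) = f(t). Cross-multiplying: (4s − 2)(t − 1) = (4t − 2)(s − 1).
Expanding both sides and cancelling the symmetric terms leaves −2·(s − t) = 0. Since −2 ≠ 0, s = t. So f is injective.
For any y ≠ 4, solving y(x − 1) = 4x − 2 for x gives a well-defined x ≠ 1. So f is surjective.
Thus f is bijective.
Solving f(x) = 0: cross-multiplying gives 4x − 2 = 0(x − 1), which rearranges to 4x = 2, so x = 1/2.

1/2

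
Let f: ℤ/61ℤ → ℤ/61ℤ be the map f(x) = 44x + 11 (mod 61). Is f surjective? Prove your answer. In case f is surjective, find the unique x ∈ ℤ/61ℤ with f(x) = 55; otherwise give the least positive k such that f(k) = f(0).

1

Since gcd(44, 61) = 1, 44 is invertible modulo 61. Euclid's algorithm: 61 = 1·44 + 17, 44 = 2·17 + 10, 17 = 1·10 + 7, 10 = 1·7 + 3, 7 = 2·3 + 1; back-substituting gives 1 = 43·44 − 31·61, so 44⁻¹ ≡ 43 (mod 61).
Then y ↦ 43(y − 11) is a two-sided inverse to f, so every y ∈ ℤ/61ℤ has a preimage.
Thus f is surjective.
Since f is surjective, we compute f⁻¹(55): solve 44x + 11 ≡ 55 (mod 61), i.e. 44x ≡ 44 (mod 61).
Multiplying by 44⁻¹ = 43 gives x ≡ 43·44 = 1892 = 31·61 + 1 ≡ 1 (mod 61).
Check: f(1) = 44·1 + 11 = 55 ≡ 55 (mod 61).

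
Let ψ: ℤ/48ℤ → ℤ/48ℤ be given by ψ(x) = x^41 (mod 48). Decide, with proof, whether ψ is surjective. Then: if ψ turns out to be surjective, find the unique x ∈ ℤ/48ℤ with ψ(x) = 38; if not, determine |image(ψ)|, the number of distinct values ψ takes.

27

ψ(0) = 0^41 = 0.
ψ(6): Repeated squaring mod 48: 6^1 ≡ 6, 6^2 ≡ 6² = 36, 6^4 ≡ 36² = 1296 ≡ 0, 6^8 ≡ 0² = 0, 6^16 ≡ 0² = 0, 6^32 ≡ 0² = 0. Since 41 = 32 + 8 + 1, 6^41 ≡ 0·0·6: 0·0 = 0, then 0·6 = 0. So 6^41 ≡ 0 (mod 48).
So ψ(0) = ψ(6) = 0 while 0 ≠ 6, thus ψ is not injective.
A non-injective map from the 48-element set ℤ/48ℤ to itself takes at most 47 distinct values, so it cannot be surjective. Thus ψ is not surjective.
Since ψ is not surjective, we determine |image(ψ)|. Computing x^41 mod 48 for each x (by repeated squaring, reducing mod 48 at every step), the values ψ(0), ψ(1), …, ψ(47) are: 0, 1, 32, 3, 16, 5, 0, 7, 32, 9, 16, 11, 0, 13, 32, 15, 16, 17, 0, 19, 32, 21, 16, 23, 0, 25, 32, 27, 16, 29, 0, 31, 32, 33, 16, 35, 0, 37, 32, 39, 16, 41, 0, 43, 32, 45, 16, 47.
The distinct values are {0, 1, 3, 5, 7, 9, 11, 13, 15, 16, 17, 19, 21, 23, 25, 27, 29, 31, 32, 33, 35, 37, 39, 41, 43, 45, 47}; there are 27 of them.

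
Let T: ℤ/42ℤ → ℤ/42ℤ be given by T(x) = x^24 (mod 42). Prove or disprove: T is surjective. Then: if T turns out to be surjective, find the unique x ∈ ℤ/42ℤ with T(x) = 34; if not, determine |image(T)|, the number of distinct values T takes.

T(2): Repeated squaring mod 42: 2^1 ≡ 2, 2^2 ≡ 2² = 4, 2^4 ≡ 4² = 16, 2^8 ≡ 16² = 256 ≡ 4, 2^16 ≡ 4² = 16. Since 24 = 16 + 8, 2^24 ≡ 16·4: 16·4 = 64 ≡ 22. So 2^24 ≡ 22 (mod 42).
T(4): Repeated squaring mod 42: 4^1 ≡ 4, 4^2 ≡ 4² = 16, 4^4 ≡ 16² = 256 ≡ 4, 4^8 ≡ 4² = 16, 4^16 ≡ 16² = 256 ≡ 4. Since 24 = 16 + 8, 4^24 ≡ 4·16: 4·16 = 64 ≡ 22. So 4^24 ≡ 22 (mod 42).
So T(2) = T(4) = 22 while 2 ≠ 4, so T is not injective.
A non-injective map from the 42-element set ℤ/42ℤ to itself takes at most 41 distinct values, so it cannot be surjective. Hence T is not surjective.
Since T is not surjective, we determine |image(T)|. Computing x^24 mod 42 for each x (by repeated squaring, reducing mod 42 at every step), the values T(0), T(1), …, T(41) are: 0, 1, 22, 15, 22, 1, 36, 7, 22, 15, 22, 1, 36, 1, 28, 15, 22, 1, 36, 1, 22, 21, 22, 1, 36, 1, 22, 15, 28, 1, 36, 1, 22, 15, 22, 7, 36, 1, 22, 15, 22, 1.
The distinct values are {0, 1, 7, 15, 21, 22, 28, 36}; there are 8 of them.

8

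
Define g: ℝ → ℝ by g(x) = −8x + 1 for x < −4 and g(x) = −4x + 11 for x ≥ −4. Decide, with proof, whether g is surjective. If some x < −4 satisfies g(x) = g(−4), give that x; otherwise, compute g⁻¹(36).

-35/8

Both pieces are strictly decreasing (slopes −8 and −4), so each is injective on its own interval.
The left piece maps (−∞, −4) onto (33, ∞); the right piece maps [−4, ∞) onto (−∞, 27].
The union (33, ∞) ∪ (−∞, 27] omits the interval between 33 and 27; in particular 33 has no preimage. So g is not surjective.
Because the two images are disjoint, no x < −4 has g(x) = g(−4), so we compute g⁻¹(36): 36 lies in (33, ∞), so solve −8x + 1 = 36: x = (36 − 1)/(−8) = −35/8.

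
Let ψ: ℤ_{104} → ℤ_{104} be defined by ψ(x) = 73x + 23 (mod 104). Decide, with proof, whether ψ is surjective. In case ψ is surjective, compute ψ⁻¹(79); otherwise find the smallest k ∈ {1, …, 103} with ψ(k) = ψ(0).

72

Recall: surjectivity means every element of the codomain has a preimage under ψ.
Since gcd(73, 104) = 1, 73 is invertible modulo 104. Euclid's algorithm: 104 = 1·73 + 31, 73 = 2·31 + 11, 31 = 2·11 + 9, 11 = 1·9 + 2, 9 = 4·2 + 1; back-substituting gives 1 = 57·73 − 40·104, so 73⁻¹ ≡ 57 (mod 104).
Then y ↦ 57(y − 23) is a two-sided inverse to ψ, so every y ∈ ℤ_{104} has a preimage.
So ψ is surjective.
Since ψ is surjective, we find ψ⁻¹(79): we need 73x ≡ 79 − 23 ≡ 56 (mod 104). Using 73⁻¹ = 57: x ≡ 57·56 = 3192 = 30·104 + 72, so x = 72.
Check: ψ(72) = 73·72 + 23 = 5279 = 50·104 + 79 ≡ 79 (mod 104).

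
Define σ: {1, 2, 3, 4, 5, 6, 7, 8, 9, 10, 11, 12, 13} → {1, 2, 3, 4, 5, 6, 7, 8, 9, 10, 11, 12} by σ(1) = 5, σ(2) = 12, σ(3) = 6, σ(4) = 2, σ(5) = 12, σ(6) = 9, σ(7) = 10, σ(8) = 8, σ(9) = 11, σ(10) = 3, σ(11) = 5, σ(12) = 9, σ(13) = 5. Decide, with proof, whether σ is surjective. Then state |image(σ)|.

No element maps to 1, so σ is not surjective.
The image of σ is {2, 3, 5, 6, 8, 9, 10, 11, 12}, which has 9 elements.

9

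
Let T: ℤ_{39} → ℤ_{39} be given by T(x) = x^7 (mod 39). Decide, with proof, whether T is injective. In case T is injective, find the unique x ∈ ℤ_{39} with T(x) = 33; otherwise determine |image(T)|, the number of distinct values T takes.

Computing x^7 mod 39 for each x (by repeated squaring, reducing mod 39 at every step), the values T(0), T(1), …, T(38) are: 0, 1, 11, 3, 4, 8, 33, 19, 5, 9, 10, 2, 12, 13, 14, 24, 16, 17, 21, 7, 32, 18, 22, 23, 15, 25, 26, 27, 37, 29, 30, 34, 20, 6, 31, 35, 36, 28, 38.
Every element of ℤ_{39} appears exactly once in this list, so T is a bijection, and in particular injective.
Since T is injective, we read off the preimage of 33 from the same table: T(6) = 33, so T⁻¹(33) = 6.

6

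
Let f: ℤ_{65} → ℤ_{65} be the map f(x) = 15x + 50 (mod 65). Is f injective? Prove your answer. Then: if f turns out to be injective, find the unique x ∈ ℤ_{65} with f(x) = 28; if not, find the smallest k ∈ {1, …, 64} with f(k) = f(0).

We have gcd(15, 65) = 5 > 1. Taking x_1 = 0 and x_2 = 13: f(0) = 50 and f(13) = 15·13 + 50 = 245 ≡ 50 (mod 65).
So f(0) = f(13) while 0 ≠ 13, hence f is not injective.
Since f is not injective, we find the least positive k with f(k) = f(0): this means 15k ≡ 0 (mod 65), i.e. 65 ∣ 15k. Since gcd(15, 65) = 5, dividing through by 5 this holds exactly when 13 ∣ 3k, and as gcd(3, 13) = 1, exactly when 13 ∣ k.
The smallest positive such k is 13.

13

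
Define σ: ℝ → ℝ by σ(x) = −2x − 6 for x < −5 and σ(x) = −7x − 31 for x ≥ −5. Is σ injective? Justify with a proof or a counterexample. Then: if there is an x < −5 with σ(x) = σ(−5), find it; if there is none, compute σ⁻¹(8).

-7

Both pieces are strictly decreasing (slopes −2 and −7), so each is injective on its own interval.
The left piece maps (−∞, −5) onto (4, ∞); the right piece maps [−5, ∞) onto (−∞, 4].
These images are disjoint, so no value is attained by both pieces. So σ is injective.
Because the two images are disjoint, no x < −5 has σ(x) = σ(−5), so we compute σ⁻¹(8): 8 lies in (4, ∞), so solve −2x − 6 = 8: x = (8 + 6)/(−2) = −7.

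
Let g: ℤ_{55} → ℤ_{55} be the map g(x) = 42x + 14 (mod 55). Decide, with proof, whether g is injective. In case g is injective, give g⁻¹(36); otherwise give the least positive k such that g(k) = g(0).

Recall: g is injective if g(a) = g(b) implies a = b.
If g(a) = g(b), then 42a ≡ 42b (mod 55). Because gcd(42, 55) = 1, we may cancel 42 to get a ≡ b (mod 55).
Therefore g is injective.
We now compute 42⁻¹ mod 55 explicitly. Euclid's algorithm: 55 = 1·42 + 13, 42 = 3·13 + 3, 13 = 4·3 + 1; back-substituting gives 1 = 38·42 − 29·55, so 42⁻¹ ≡ 38 (mod 55).
Since g is injective, we compute g⁻¹(36): solve 42x + 14 ≡ 36 (mod 55), i.e. 42x ≡ 22 (mod 55).
Multiplying by 42⁻¹ = 38 gives x ≡ 38·22 = 836 = 15·55 + 11 ≡ 11 (mod 55).
Check: g(11) = 42·11 + 14 = 476 = 8·55 + 36 ≡ 36 (mod 55).

11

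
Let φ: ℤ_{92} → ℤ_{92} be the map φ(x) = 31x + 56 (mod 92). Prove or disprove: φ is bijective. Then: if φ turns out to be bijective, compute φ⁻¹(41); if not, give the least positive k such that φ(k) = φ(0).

If φ(s) = φ(t), then 31s ≡ 31t (mod 92). Because gcd(31, 92) = 1, we may cancel 31 to get s ≡ t (mod 92).
We now compute 31⁻¹ mod 92 explicitly. Euclid's algorithm: 92 = 2·31 + 30, 31 = 1·30 + 1; back-substituting gives 1 = 3·31 − 1·92, so 31⁻¹ ≡ 3 (mod 92).
For any y ∈ ℤ_{92}, x = 3(y − 56) mod 92 satisfies φ(x) = 31·3(y − 56) + 56 ≡ y (since 31·3 ≡ 1 mod 92). So every y has a preimage.
So φ is bijective.
Since φ is bijective, we compute φ⁻¹(41): solve 31x + 56 ≡ 41 (mod 92), i.e. 31x ≡ 77 (mod 92).
Multiplying by 31⁻¹ = 3 gives x ≡ 3·77 = 231 = 2·92 + 47 ≡ 47 (mod 92).
Check: φ(47) = 31·47 + 56 = 1513 = 16·92 + 41 ≡ 41 (mod 92).

47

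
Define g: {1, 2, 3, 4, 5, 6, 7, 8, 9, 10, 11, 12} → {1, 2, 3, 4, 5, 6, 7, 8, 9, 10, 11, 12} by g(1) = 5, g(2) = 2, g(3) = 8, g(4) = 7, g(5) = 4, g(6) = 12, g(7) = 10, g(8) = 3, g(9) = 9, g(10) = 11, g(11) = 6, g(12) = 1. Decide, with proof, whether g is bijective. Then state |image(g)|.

12

The values 5, 2, 8, 7, 4, 12, 10, 3, 9, 11, 6, 1 are a permutation of {1, 2, 3, 4, 5, 6, 7, 8, 9, 10, 11, 12}: each element appears exactly once.
So g is injective and surjective, hence bijective.
The image of g is {1, 2, 3, 4, 5, 6, 7, 8, 9, 10, 11, 12}, which has 12 elements.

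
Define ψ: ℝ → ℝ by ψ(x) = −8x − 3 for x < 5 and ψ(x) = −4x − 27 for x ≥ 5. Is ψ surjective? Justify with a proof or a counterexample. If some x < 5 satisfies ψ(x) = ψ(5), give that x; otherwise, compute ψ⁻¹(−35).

Both pieces are strictly decreasing (slopes −8 and −4), so each is injective on its own interval.
The left piece maps (−∞, 5) onto (−43, ∞); the right piece maps [5, ∞) onto (−∞, −47].
The union (−43, ∞) ∪ (−∞, −47] omits the interval between −43 and −47; in particular −43 has no preimage. So ψ is not surjective.
Because the two images are disjoint, no x < 5 has ψ(x) = ψ(5), so we compute ψ⁻¹(−35): −35 lies in (−43, ∞), so solve −8x − 3 = −35: x = (−35 + 3)/(−8) = 4.

4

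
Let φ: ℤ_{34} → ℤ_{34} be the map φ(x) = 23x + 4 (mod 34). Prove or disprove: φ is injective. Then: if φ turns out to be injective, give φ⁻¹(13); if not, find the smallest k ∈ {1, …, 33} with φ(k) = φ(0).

27

Recall: φ is injective when φ(a) = φ(b) forces a = b.
Suppose φ(a) = φ(b) in ℤ_{34}. Then 23a + 4 ≡ 23b + 4 (mod 34), hence 23(a − b) ≡ 0 (mod 34).
Since gcd(23, 34) = 1, 23 is invertible modulo 34, therefore a − b ≡ 0 (mod 34), i.e. a = b.
Hence φ is injective.
We now compute 23⁻¹ mod 34 explicitly. Euclid's algorithm: 34 = 1·23 + 11, 23 = 2·11 + 1; back-substituting gives 1 = 3·23 − 2·34, so 23⁻¹ ≡ 3 (mod 34).
Since φ is injective, we find φ⁻¹(13): we need 23x ≡ 13 − 4 ≡ 9 (mod 34). Using 23⁻¹ = 3: x ≡ 3·9 = 27, so x = 27.
Check: φ(27) = 23·27 + 4 = 625 = 18·34 + 13 ≡ 13 (mod 34).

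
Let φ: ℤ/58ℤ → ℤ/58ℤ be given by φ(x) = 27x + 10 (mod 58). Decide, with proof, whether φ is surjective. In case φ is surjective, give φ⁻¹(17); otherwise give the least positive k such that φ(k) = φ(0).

Recall: surjectivity means every element of the codomain has a preimage under φ.
Since gcd(27, 58) = 1, 27 is invertible modulo 58. Euclid's algorithm: 58 = 2·27 + 4, 27 = 6·4 + 3, 4 = 1·3 + 1; back-substituting gives 1 = 43·27 − 20·58, so 27⁻¹ ≡ 43 (mod 58).
For any y ∈ ℤ/58ℤ, x = 43(y − 10) mod 58 satisfies φ(x) = 27·43(y − 10) + 10 ≡ y (since 27·43 ≡ 1 mod 58). So every y has a preimage.
Therefore φ is surjective.
Since φ is surjective, we find φ⁻¹(17): we need 27x ≡ 17 − 10 ≡ 7 (mod 58). Using 27⁻¹ = 43: x ≡ 43·7 = 301 = 5·58 + 11, so x = 11.
Check: φ(11) = 27·11 + 10 = 307 = 5·58 + 17 ≡ 17 (mod 58).

11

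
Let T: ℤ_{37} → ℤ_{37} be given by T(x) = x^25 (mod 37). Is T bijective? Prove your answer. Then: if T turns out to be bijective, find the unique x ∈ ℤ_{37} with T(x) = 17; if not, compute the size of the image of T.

Since 37 is prime, the nonzero elements of ℤ_{37} form a cyclic group of order 36.
As gcd(25, 36) = 1, raising to the 25th power is a bijection on this group: if u^25 ≡ v^25 then (uv^{−1})^25 = 1, and the only element of order dividing gcd(25, 36) = 1 is 1, so u = v.
With T(0) = 0 this makes T injective on all of ℤ_{37}, hence bijective (finite equal-size domain and codomain). In particular T is bijective.
Since T is bijective, we find the preimage of 17. The inverse of x ↦ x^25 on (ℤ_{37})^× is x ↦ x^13, because 25·13 = 325 = 9·36 + 1 ≡ 1 (mod 36) and x^{36} = 1 for x ≠ 0 (Fermat). So T⁻¹(17) = 17^13 mod 37.
Repeated squaring mod 37: 17^1 ≡ 17, 17^2 ≡ 17² = 289 ≡ 30, 17^4 ≡ 30² = 900 ≡ 12, 17^8 ≡ 12² = 144 ≡ 33. Since 13 = 8 + 4 + 1, 17^13 ≡ 33·12·17: 33·12 = 396 ≡ 26, then 26·17 = 442 ≡ 35. So 17^13 ≡ 35 (mod 37).
Hence T⁻¹(17) = 35.

35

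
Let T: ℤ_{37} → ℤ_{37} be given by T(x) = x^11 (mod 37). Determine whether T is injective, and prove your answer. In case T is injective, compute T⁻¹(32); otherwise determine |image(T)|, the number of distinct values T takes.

Since 37 is prime, the nonzero elements of ℤ_{37} form a cyclic group of order 36.
As gcd(11, 36) = 1, raising to the 11th power is a bijection on this group: if x_1^11 ≡ x_2^11 then (x_1x_2^{−1})^11 = 1, and the only element of order dividing gcd(11, 36) = 1 is 1, so x_1 = x_2.
With T(0) = 0 this makes T injective on all of ℤ_{37}, hence bijective (finite equal-size domain and codomain). In particular T is injective.
Since T is injective, we find the preimage of 32. The inverse of x ↦ x^11 on (ℤ_{37})^× is x ↦ x^23, because 11·23 = 253 = 7·36 + 1 ≡ 1 (mod 36) and x^{36} = 1 for x ≠ 0 (Fermat). So T⁻¹(32) = 32^23 mod 37.
Repeated squaring mod 37: 32^1 ≡ 32, 32^2 ≡ 32² = 1024 ≡ 25, 32^4 ≡ 25² = 625 ≡ 33, 32^8 ≡ 33² = 1089 ≡ 16, 32^16 ≡ 16² = 256 ≡ 34. Since 23 = 16 + 4 + 2 + 1, 32^23 ≡ 34·33·25·32: 34·33 = 1122 ≡ 12, then 12·25 = 300 ≡ 4, then 4·32 = 128 ≡ 17. So 32^23 ≡ 17 (mod 37).
Hence T⁻¹(32) = 17.

17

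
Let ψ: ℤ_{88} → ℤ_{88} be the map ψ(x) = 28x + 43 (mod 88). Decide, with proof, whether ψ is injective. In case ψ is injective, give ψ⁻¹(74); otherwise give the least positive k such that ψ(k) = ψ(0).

We have gcd(28, 88) = 4 > 1. Taking x_1 = 0 and x_2 = 22: ψ(0) = 43 and ψ(22) = 28·22 + 43 = 659 ≡ 43 (mod 88).
So ψ(0) = ψ(22) while 0 ≠ 22, therefore ψ is not injective.
Since ψ is not injective, we find the least positive k with ψ(k) = ψ(0): this means 28k ≡ 0 (mod 88), i.e. 88 ∣ 28k. Since gcd(28, 88) = 4, dividing through by 4 this holds exactly when 22 ∣ 7k, and as gcd(7, 22) = 1, exactly when 22 ∣ k.
The smallest positive such k is 22.

22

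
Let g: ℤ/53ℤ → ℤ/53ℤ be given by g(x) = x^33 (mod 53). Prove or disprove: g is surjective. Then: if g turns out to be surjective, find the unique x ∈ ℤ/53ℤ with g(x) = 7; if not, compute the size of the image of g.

4

Since 53 is prime, the nonzero elements of ℤ/53ℤ form a cyclic group of order 52.
As gcd(33, 52) = 1, raising to the 33rd power is a bijection on this group: if x_1^33 ≡ x_2^33 then (x_1x_2^{−1})^33 = 1, and the only element of order dividing gcd(33, 52) = 1 is 1, so x_1 = x_2.
With g(0) = 0 this makes g injective on all of ℤ/53ℤ, hence bijective (finite equal-size domain and codomain). In particular g is surjective.
Since g is surjective, we find the preimage of 7. The inverse of x ↦ x^33 on (ℤ/53ℤ)^× is x ↦ x^41, because 33·41 = 1353 = 26·52 + 1 ≡ 1 (mod 52) and x^{52} = 1 for x ≠ 0 (Fermat). So g⁻¹(7) = 7^41 mod 53.
Repeated squaring mod 53: 7^1 ≡ 7, 7^2 ≡ 7² = 49, 7^4 ≡ 49² = 2401 ≡ 16, 7^8 ≡ 16² = 256 ≡ 44, 7^16 ≡ 44² = 1936 ≡ 28, 7^32 ≡ 28² = 784 ≡ 42. Since 41 = 32 + 8 + 1, 7^41 ≡ 42·44·7: 42·44 = 1848 ≡ 46, then 46·7 = 322 ≡ 4. So 7^41 ≡ 4 (mod 53).
Hence g⁻¹(7) = 4.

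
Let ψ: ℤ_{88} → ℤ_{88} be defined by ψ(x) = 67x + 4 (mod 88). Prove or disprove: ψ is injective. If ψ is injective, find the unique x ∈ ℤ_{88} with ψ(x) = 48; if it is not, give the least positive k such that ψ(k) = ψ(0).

If ψ(u) = ψ(v), then 67u ≡ 67v (mod 88). Because gcd(67, 88) = 1, we may cancel 67 to get u ≡ v (mod 88).
So ψ is injective.
We now compute 67⁻¹ mod 88 explicitly. Euclid's algorithm: 88 = 1·67 + 21, 67 = 3·21 + 4, 21 = 5·4 + 1; back-substituting gives 1 = 67·67 − 51·88, so 67⁻¹ ≡ 67 (mod 88).
Since ψ is injective, we compute ψ⁻¹(48): solve 67x + 4 ≡ 48 (mod 88), i.e. 67x ≡ 44 (mod 88).
Multiplying by 67⁻¹ = 67 gives x ≡ 67·44 = 2948 = 33·88 + 44 ≡ 44 (mod 88).
Check: ψ(44) = 67·44 + 4 = 2952 = 33·88 + 48 ≡ 48 (mod 88).

44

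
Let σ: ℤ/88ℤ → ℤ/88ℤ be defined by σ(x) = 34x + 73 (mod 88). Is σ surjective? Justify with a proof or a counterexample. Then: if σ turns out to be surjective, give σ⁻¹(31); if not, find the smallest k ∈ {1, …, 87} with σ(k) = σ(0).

Recall that σ is surjective if every y in the codomain equals σ(x) for some x in the domain.
Since gcd(34, 88) = 2, we have 34x ≡ 0 (mod 2) for all x, so σ(x) ≡ 1 (mod 2).
But 0 ≢ 1 (mod 2), so 0 ∈ ℤ/88ℤ has no preimage. Thus σ is not surjective.
Since σ is not surjective, we find the least positive k with σ(k) = σ(0): this means 34k ≡ 0 (mod 88), i.e. 88 ∣ 34k. Since gcd(34, 88) = 2, dividing through by 2 this holds exactly when 44 ∣ 17k, and as gcd(17, 44) = 1, exactly when 44 ∣ k.
The smallest positive such k is 44.

44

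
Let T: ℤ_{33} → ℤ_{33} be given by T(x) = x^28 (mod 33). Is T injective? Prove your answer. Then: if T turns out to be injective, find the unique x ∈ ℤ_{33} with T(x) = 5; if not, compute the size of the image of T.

12

T(4): Repeated squaring mod 33: 4^1 ≡ 4, 4^2 ≡ 4² = 16, 4^4 ≡ 16² = 256 ≡ 25, 4^8 ≡ 25² = 625 ≡ 31, 4^16 ≡ 31² = 961 ≡ 4. Since 28 = 16 + 8 + 4, 4^28 ≡ 4·31·25: 4·31 = 124 ≡ 25, then 25·25 = 625 ≡ 31. So 4^28 ≡ 31 (mod 33).
T(7): Repeated squaring mod 33: 7^1 ≡ 7, 7^2 ≡ 7² = 49 ≡ 16, 7^4 ≡ 16² = 256 ≡ 25, 7^8 ≡ 25² = 625 ≡ 31, 7^16 ≡ 31² = 961 ≡ 4. Since 28 = 16 + 8 + 4, 7^28 ≡ 4·31·25: 4·31 = 124 ≡ 25, then 25·25 = 625 ≡ 31. So 7^28 ≡ 31 (mod 33).
So T(4) = T(7) = 31 while 4 ≠ 7, hence T is not injective.
Since T is not injective, we determine |image(T)|. Computing x^28 mod 33 for each x (by repeated squaring, reducing mod 33 at every step), the values T(0), T(1), …, T(32) are: 0, 1, 25, 27, 31, 4, 15, 31, 16, 3, 1, 22, 12, 25, 16, 9, 4, 4, 9, 16, 25, 12, 22, 1, 3, 16, 31, 15, 4, 31, 27, 25, 1.
The distinct values are {0, 1, 3, 4, 9, 12, 15, 16, 22, 25, 27, 31}; there are 12 of them.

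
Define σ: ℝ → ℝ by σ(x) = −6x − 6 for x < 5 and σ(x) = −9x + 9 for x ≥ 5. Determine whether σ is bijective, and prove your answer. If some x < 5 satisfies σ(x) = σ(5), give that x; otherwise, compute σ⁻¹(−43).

Both pieces are strictly decreasing (slopes −6 and −9), so each is injective on its own interval.
The left piece maps (−∞, 5) onto (−36, ∞); the right piece maps [5, ∞) onto (−∞, −36].
Since −36 = −36, the images partition ℝ: σ is injective and surjective, hence bijective.
Because the two images are disjoint, no x < 5 has σ(x) = σ(5), so we compute σ⁻¹(−43): −43 lies in (−∞, −36], so solve −9x + 9 = −43: x = (−43 − 9)/(−9) = 52/9.

52/9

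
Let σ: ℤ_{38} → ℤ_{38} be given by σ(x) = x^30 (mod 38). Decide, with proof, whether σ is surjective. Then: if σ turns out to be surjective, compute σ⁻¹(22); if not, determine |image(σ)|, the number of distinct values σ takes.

σ(3): Repeated squaring mod 38: 3^1 ≡ 3, 3^2 ≡ 3² = 9, 3^4 ≡ 9² = 81 ≡ 5, 3^8 ≡ 5² = 25, 3^16 ≡ 25² = 625 ≡ 17. Since 30 = 16 + 8 + 4 + 2, 3^30 ≡ 17·25·5·9: 17·25 = 425 ≡ 7, then 7·5 = 35, then 35·9 = 315 ≡ 11. So 3^30 ≡ 11 (mod 38).
σ(5): Repeated squaring mod 38: 5^1 ≡ 5, 5^2 ≡ 5² = 25, 5^4 ≡ 25² = 625 ≡ 17, 5^8 ≡ 17² = 289 ≡ 23, 5^16 ≡ 23² = 529 ≡ 35. Since 30 = 16 + 8 + 4 + 2, 5^30 ≡ 35·23·17·25: 35·23 = 805 ≡ 7, then 7·17 = 119 ≡ 5, then 5·25 = 125 ≡ 11. So 5^30 ≡ 11 (mod 38).
So σ(3) = σ(5) = 11 while 3 ≠ 5, so σ is not injective.
A non-injective map from the 38-element set ℤ_{38} to itself takes at most 37 distinct values, so it cannot be surjective. Therefore σ is not surjective.
Since σ is not surjective, we determine |image(σ)|. Computing x^30 mod 38 for each x (by repeated squaring, reducing mod 38 at every step), the values σ(0), σ(1), …, σ(37) are: 0, 1, 30, 11, 26, 11, 26, 1, 20, 7, 26, 1, 20, 7, 30, 7, 30, 11, 20, 19, 20, 11, 30, 7, 30, 7, 20, 1, 26, 7, 20, 1, 26, 11, 26, 11, 30, 1.
The distinct values are {0, 1, 7, 11, 19, 20, 26, 30}; there are 8 of them.

8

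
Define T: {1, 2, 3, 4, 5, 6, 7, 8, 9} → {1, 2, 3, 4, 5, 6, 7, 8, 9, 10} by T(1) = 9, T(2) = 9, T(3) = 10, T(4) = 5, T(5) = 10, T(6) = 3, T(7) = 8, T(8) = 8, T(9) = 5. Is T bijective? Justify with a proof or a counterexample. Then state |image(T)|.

5

T(1) = 9 = T(2) with 1 ≠ 2, so T is not injective, hence not bijective.
The image of T is {3, 5, 8, 9, 10}, which has 5 elements.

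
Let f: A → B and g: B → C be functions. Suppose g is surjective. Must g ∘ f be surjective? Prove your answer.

not surjective

No. Take A = {1}, B = C = {1, 2, 3}, f(1) = 1, and g = identity (surjective).
Then (g ∘ f)(1) = 1, and 3 ∈ C has no preimage under g ∘ f, so g ∘ f is not surjective.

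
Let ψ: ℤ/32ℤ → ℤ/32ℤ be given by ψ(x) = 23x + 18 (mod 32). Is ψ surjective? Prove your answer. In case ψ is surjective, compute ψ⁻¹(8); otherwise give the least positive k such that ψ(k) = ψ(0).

26

Since gcd(23, 32) = 1, 23 is invertible modulo 32. Euclid's algorithm: 32 = 1·23 + 9, 23 = 2·9 + 5, 9 = 1·5 + 4, 5 = 1·4 + 1; back-substituting gives 1 = 7·23 − 5·32, so 23⁻¹ ≡ 7 (mod 32).
Then y ↦ 7(y − 18) is a two-sided inverse to ψ, so every y ∈ ℤ/32ℤ has a preimage.
Therefore ψ is surjective.
Since ψ is surjective, we compute ψ⁻¹(8): solve 23x + 18 ≡ 8 (mod 32), i.e. 23x ≡ 22 (mod 32).
Multiplying by 23⁻¹ = 7 gives x ≡ 7·22 = 154 = 4·32 + 26 ≡ 26 (mod 32).
Check: ψ(26) = 23·26 + 18 = 616 = 19·32 + 8 ≡ 8 (mod 32).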